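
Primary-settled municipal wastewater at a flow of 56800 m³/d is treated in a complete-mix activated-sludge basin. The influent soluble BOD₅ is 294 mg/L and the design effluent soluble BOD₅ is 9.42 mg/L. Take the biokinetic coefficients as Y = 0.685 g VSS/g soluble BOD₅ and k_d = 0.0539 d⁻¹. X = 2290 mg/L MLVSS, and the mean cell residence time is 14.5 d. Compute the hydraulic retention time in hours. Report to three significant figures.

Steady-state biomass mass balance: V·X·(1 + k_d·θ_c) = Y·Q·(S₀ − S)·θ_c, so V = 0.685 × 56800 × (294 − 9.42) × 14.5 / [2290 × (1 + 0.0539 × 14.5)] = 1.61×10^8 / 4080 = 39353 m³.
Hydraulic retention time τ = V/Q = 39353 / 56800 = 0.6928 d = 16.63 h.

τ ≈ 16.6 h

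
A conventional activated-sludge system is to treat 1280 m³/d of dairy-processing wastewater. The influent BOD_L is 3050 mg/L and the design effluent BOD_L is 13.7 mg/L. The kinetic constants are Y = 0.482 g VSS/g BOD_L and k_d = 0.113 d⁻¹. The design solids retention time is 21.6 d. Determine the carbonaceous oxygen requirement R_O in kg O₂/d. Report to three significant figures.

R_O ≈ 3110 kg O₂/d

Y_obs = Y / (1 + k_d θ_c) = 0.482 / (1 + 0.113 × 21.6) = 0.482 / 3.441 = 0.1401.
Mass of BOD_L removed per day: Q(S₀ − S) = 1280 × 3036 g/m³ = 3886 kg/d.
P_X = Y_obs·Q·(S₀ − S) = 0.1401 × 3886 = 544.4 kg VSS/d.
Carbonaceous O₂ demand = substrate oxidised − cell-mass equivalent = 3886 − 1.42 × 544.4 = 3113 kg O₂/d.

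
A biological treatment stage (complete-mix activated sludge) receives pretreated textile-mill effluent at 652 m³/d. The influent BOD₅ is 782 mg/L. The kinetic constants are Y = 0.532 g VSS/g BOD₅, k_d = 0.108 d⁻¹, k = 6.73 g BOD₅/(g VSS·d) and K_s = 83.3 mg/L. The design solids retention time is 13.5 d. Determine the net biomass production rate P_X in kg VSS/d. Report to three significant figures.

P_X ≈ 110 kg VSS/d

From the Monod/SRT balance for a CMAS, S = K_s·(1+k_d θ_c)/[θ_c·(Y k − k_d) − 1] = 83.3 × (1 + 0.108 × 13.5) / [13.5 × (0.532 × 6.73 − 0.108) − 1] = 204.8 / 45.88 = 4.463 mg/L.
Y_obs = Y / (1 + k_d θ_c) = 0.532 / (1 + 0.108 × 13.5) = 0.532 / 2.458 = 0.2164.
Mass of BOD₅ removed per day: Q(S₀ − S) = 652 × 777.5 g/m³ = 507.0 kg/d.
P_X = Y_obs · Q(S₀ − S) = 0.2164 × 507.0 = 109.7 kg VSS/d.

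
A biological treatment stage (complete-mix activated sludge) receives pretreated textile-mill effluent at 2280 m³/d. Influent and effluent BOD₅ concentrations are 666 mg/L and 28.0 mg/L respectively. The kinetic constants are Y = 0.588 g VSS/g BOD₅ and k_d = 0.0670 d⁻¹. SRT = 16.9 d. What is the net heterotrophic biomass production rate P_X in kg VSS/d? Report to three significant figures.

P_X ≈ 401 kg VSS/d

Observed yield with endogenous decay: Y_obs = Y / (1 + k_d·θ_c) = 0.588 / (1 + 0.0670 × 16.9) = 0.588 / 2.132 = 0.2758 g VSS/g BOD₅.
Substrate removed = Q·(S₀ − S) = 2280 m³/d × (666 − 28.0) g/m³ = 1.45×10^6 g/d = 1455 kg/d.
Net biomass production P_X = Y_obs × Q·(S₀ − S) = 0.2758 × 1455 = 401.1 kg VSS/d.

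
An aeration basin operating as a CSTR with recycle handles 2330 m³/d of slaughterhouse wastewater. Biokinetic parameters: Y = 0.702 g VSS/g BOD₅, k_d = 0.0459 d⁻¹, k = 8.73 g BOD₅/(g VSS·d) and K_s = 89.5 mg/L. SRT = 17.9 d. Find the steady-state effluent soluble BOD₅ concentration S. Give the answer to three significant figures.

S ≈ 1.51 mg/L

Effluent substrate depends only on kinetics and SRT: S = K_s(1 + k_d θ_c) / [θ_c(Yk − k_d) − 1] = 89.5 × (1 + 0.0459 × 17.9) / [17.9 × (0.702 × 8.73 − 0.0459) − 1] = 163.0 / 107.9 = 1.511 mg/L.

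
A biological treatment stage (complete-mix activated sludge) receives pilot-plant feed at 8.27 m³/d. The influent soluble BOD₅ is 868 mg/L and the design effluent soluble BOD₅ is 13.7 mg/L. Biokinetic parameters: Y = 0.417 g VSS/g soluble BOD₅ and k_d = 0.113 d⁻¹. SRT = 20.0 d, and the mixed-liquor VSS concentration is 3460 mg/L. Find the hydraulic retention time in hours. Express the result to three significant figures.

From the SRT design equation V = Y Q (S₀−S) θ_c / [X (1 + k_d θ_c)] = 0.417 × 8.27 × (868 − 13.7) × 20.0 / [3460 × (1 + 0.113 × 20.0)] = 5.89×10^4 / 11280 = 5.224 m³.
HRT = V/Q = 5.224 m³ / 8.27 m³·d⁻¹ = 0.6317 d × 24 = 15.16 h.

τ ≈ 15.2 h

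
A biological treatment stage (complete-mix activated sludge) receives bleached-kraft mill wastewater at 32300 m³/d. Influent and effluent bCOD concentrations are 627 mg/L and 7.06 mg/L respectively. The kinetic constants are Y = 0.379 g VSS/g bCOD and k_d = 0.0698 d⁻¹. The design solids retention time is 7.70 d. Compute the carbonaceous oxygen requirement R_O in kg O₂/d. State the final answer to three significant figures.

R_O ≈ 13000 kg O₂/d

The observed yield is Y_obs = Y/(1 + k_d·θ_c) = 0.379 / (1 + 0.0698 × 7.70) = 0.379 / 1.537 = 0.2465 g VSS per g bCOD removed.
ΔS = 627 − 7.06 = 619.9 mg/L, so the substrate removal rate is 32300 × 619.9/1000 = 20024 kg bCOD/d.
Net sludge production P_X = 0.2465 × 20024 = 4936 kg VSS/d.
R_O = Q·ΔS − 1.42 P_X = 20024 − 7009 = 13015 kg O₂/d.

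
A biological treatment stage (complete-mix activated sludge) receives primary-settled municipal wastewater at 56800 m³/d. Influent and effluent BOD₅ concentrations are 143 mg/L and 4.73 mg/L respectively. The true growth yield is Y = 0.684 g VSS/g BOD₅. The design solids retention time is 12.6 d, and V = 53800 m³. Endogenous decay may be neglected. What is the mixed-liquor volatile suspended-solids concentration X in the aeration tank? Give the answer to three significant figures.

X ≈ 1260 mg/L

From V·X = Y·Q·(S₀ − S)·θ_c (decay neglected): X = 0.684 × 56800 × (143 − 4.73) × 12.6 / 53800 = 1258 mg/L.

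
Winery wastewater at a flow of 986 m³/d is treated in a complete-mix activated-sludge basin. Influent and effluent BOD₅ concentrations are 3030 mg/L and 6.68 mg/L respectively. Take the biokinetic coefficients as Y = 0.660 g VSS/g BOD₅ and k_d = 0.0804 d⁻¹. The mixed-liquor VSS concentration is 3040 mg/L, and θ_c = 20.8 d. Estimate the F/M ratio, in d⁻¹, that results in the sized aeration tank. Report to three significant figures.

Rearranging the biomass balance for a CMAS with decay, V = Y·Q·ΔS·θ_c / [X·(1+k_d θ_c)] = 0.660 × 986 × (3030 − 6.68) × 20.8 / [3040 × (1 + 0.0804 × 20.8)] = 4.09×10^7 / 8124 = 5037 m³.
F/M = Q·S₀ / (V·X) = 986 × 3030 / (5037 × 3040) = 0.1951 g BOD₅·(g VSS·d)⁻¹.

F/M ≈ 0.195 d⁻¹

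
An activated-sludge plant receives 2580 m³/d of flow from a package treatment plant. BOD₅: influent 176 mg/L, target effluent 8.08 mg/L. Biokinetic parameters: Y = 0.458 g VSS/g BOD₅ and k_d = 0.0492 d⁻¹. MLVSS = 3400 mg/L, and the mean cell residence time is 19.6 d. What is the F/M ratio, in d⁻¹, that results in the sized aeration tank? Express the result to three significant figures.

F/M ≈ 0.229 d⁻¹

From the SRT design equation V = Y Q (S₀−S) θ_c / [X (1 + k_d θ_c)] = 0.458 × 2580 × (176 − 8.08) × 19.6 / [3400 × (1 + 0.0492 × 19.6)] = 3.89×10^6 / 6679 = 582.3 m³.
F/M = Q·S₀ / (V·X) = 2580 × 176 / (582.3 × 3400) = 0.2294 g BOD₅·(g VSS·d)⁻¹.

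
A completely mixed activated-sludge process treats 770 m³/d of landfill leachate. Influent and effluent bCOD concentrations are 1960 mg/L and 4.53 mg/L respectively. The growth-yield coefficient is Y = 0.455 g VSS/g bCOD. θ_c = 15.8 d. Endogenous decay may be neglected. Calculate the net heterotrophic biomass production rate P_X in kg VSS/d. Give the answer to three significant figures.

P_X ≈ 685 kg VSS/d

Since k_d ≈ 0, Y_obs = Y = 0.455 g VSS/g bCOD.
Mass of bCOD removed per day: Q(S₀ − S) = 770 × 1955 g/m³ = 1506 kg/d.
Biomass produced: P_X = Y_obs·Q·ΔS = 0.4550 × 1506 ≈ 685.1 kg VSS/d.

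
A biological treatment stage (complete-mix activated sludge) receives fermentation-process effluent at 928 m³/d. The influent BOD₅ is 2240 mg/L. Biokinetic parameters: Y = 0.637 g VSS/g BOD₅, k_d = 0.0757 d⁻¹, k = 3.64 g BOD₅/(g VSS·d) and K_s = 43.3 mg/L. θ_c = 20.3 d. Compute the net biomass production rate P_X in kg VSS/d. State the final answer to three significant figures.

P_X ≈ 521 kg VSS/d

Effluent substrate depends only on kinetics and SRT: S = K_s(1 + k_d θ_c) / [θ_c(Yk − k_d) − 1] = 43.3 × (1 + 0.0757 × 20.3) / [20.3 × (0.637 × 3.64 − 0.0757) − 1] = 109.8 / 44.53 = 2.467 mg/L.
Correct the yield for decay: Y_obs = Y/(1 + k_d θ_c) = 0.637 / (1 + 0.0757 × 20.3) = 0.637 / 2.537 = 0.2511.
Q·(S₀ − S) = 928 × (2240 − 2.47) × 10⁻³ = 2076 kg/d removed.
So the net sludge growth is P_X = 0.2511 × 2076 = 521.4 kg VSS/d.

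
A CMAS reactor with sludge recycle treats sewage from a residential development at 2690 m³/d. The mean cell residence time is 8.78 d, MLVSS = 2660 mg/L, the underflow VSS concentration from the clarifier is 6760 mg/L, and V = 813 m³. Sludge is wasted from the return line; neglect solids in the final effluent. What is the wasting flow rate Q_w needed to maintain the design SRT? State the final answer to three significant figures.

Wasting from the return line (neglecting effluent solids): Q_w = V·X / (θ_c·X_r) = 813.0 × 2660 / (8.78 × 6760) = 36.44 m³/d.

Q_w ≈ 36.4 m³/d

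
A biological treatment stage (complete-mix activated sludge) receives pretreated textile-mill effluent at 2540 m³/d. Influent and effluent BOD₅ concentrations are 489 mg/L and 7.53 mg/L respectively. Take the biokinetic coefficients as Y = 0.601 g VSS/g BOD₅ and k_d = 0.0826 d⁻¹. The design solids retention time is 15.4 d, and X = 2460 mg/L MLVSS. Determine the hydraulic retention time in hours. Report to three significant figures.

From the SRT design equation V = Y Q (S₀−S) θ_c / [X (1 + k_d θ_c)] = 0.601 × 2540 × (489 − 7.53) × 15.4 / [2460 × (1 + 0.0826 × 15.4)] = 1.13×10^7 / 5589 = 2025 m³.
Hydraulic retention time τ = V/Q = 2025 / 2540 = 0.7973 d = 19.13 h.

τ ≈ 19.1 h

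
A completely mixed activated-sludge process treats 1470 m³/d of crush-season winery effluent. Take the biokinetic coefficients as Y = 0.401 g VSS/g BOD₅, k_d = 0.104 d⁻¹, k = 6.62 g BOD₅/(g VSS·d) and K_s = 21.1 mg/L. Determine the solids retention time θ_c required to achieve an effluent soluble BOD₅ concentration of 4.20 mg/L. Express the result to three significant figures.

At the target effluent, Y k S/(K_s+S) = 0.401×6.62×4.20/25.30 = 0.4407 d⁻¹.
Then 1/θ_c = μ − k_d = 0.4407 − 0.104 = 0.3367 d⁻¹, giving θ_c = 2.970 d.

θ_c ≈ 2.97 d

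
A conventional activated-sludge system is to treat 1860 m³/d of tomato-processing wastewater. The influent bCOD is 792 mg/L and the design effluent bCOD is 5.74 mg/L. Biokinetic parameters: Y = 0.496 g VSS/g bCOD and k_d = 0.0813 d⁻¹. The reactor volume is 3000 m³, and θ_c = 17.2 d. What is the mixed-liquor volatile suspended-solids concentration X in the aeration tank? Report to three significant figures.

X = Y·Q·ΔS·θ_c / [V·(1 + k_d θ_c)] = 0.496 × 1860 × (792 − 5.74) × 17.2 / [3000 × (1 + 0.0813 × 17.2)] = 1734 mg/L.

X ≈ 1730 mg/L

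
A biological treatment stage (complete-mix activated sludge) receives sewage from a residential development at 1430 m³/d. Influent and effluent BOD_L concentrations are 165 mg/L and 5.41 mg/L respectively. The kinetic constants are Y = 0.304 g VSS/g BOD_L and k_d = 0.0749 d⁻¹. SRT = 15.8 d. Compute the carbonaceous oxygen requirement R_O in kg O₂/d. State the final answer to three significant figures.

R_O ≈ 183 kg O₂/d

Observed yield with endogenous decay: Y_obs = Y / (1 + k_d·θ_c) = 0.304 / (1 + 0.0749 × 15.8) = 0.304 / 2.183 = 0.1392 g VSS/g BOD_L.
Substrate removed = Q·(S₀ − S) = 1430 m³/d × (165 − 5.41) g/m³ = 2.28×10^5 g/d = 228.2 kg/d.
Net sludge production P_X = 0.1392 × 228.2 = 31.77 kg VSS/d.
R_O = Q·(S₀ − S) − 1.42·P_X = 228.2 − 1.42 × 31.77 = 183.1 kg O₂/d.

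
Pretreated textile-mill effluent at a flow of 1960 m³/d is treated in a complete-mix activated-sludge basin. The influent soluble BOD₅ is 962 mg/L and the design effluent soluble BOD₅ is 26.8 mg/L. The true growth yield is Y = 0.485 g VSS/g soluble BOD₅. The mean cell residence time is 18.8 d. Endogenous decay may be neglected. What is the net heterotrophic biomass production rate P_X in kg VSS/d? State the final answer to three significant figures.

P_X ≈ 889 kg VSS/d

Since k_d ≈ 0, Y_obs = Y = 0.485 g VSS/g soluble BOD₅.
Q·(S₀ − S) = 1960 × (962 − 26.8) × 10⁻³ = 1833 kg/d removed.
Net biomass production P_X = Y_obs × Q·(S₀ − S) = 0.4850 × 1833 = 889.0 kg VSS/d.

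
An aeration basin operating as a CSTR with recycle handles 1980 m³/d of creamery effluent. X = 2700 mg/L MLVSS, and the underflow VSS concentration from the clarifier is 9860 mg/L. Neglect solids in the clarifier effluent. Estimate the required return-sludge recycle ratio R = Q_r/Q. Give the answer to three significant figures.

R ≈ 0.377

Solids balance on the clarifier gives (1+R)X = R·X_r, so R = X/(X_r − X) = 2700 / (9860 − 2700) = 0.3771.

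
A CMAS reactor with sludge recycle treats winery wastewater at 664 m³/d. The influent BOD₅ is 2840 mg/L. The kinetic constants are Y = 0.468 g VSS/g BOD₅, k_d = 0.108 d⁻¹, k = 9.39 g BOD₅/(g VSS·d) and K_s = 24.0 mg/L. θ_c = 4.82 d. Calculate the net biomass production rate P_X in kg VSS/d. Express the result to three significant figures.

From the Monod/SRT balance for a CMAS, S = K_s·(1+k_d θ_c)/[θ_c·(Y k − k_d) − 1] = 24.0 × (1 + 0.108 × 4.82) / [4.82 × (0.468 × 9.39 − 0.108) − 1] = 36.49 / 19.66 = 1.856 mg/L.
Correct the yield for decay: Y_obs = Y/(1 + k_d θ_c) = 0.468 / (1 + 0.108 × 4.82) = 0.468 / 1.521 = 0.3078.
Mass of BOD₅ removed per day: Q(S₀ − S) = 664 × 2838 g/m³ = 1885 kg/d.
P_X = Y_obs · Q(S₀ − S) = 0.3078 × 1885 = 580.0 kg VSS/d.

P_X ≈ 580 kg VSS/d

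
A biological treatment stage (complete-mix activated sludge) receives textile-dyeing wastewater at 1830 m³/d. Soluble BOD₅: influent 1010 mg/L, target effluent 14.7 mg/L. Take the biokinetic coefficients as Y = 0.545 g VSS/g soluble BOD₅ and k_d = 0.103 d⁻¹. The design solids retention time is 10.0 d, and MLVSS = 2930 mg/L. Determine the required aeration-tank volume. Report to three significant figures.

V ≈ 1670 m³

Rearranging the biomass balance for a CMAS with decay, V = Y·Q·ΔS·θ_c / [X·(1+k_d θ_c)] = 0.545 × 1830 × (1010 − 14.7) × 10.0 / [2930 × (1 + 0.103 × 10.0)] = 9.93×10^6 / 5948 = 1669 m³.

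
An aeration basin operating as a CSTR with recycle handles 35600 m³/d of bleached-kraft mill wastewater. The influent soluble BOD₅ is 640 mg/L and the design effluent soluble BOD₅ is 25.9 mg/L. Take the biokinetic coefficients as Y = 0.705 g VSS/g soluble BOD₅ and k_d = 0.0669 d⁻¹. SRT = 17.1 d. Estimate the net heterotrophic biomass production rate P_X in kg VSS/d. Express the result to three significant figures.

Correct the yield for decay: Y_obs = Y/(1 + k_d θ_c) = 0.705 / (1 + 0.0669 × 17.1) = 0.705 / 2.144 = 0.3288.
Mass of soluble BOD₅ removed per day: Q(S₀ − S) = 35600 × 614.1 g/m³ = 21862 kg/d.
So the net sludge growth is P_X = 0.3288 × 21862 = 7189 kg VSS/d.

P_X ≈ 7190 kg VSS/d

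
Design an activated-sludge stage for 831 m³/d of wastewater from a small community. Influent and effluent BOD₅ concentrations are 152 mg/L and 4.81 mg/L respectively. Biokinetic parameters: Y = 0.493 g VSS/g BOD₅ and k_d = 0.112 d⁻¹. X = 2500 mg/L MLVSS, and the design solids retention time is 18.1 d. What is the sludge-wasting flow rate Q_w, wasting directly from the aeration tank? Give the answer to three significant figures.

Steady-state biomass mass balance: V·X·(1 + k_d·θ_c) = Y·Q·(S₀ − S)·θ_c, so V = 0.493 × 831 × (152 − 4.81) × 18.1 / [2500 × (1 + 0.112 × 18.1)] = 1.09×10^6 / 7568 = 144.2 m³.
With mixed-liquor wasting, θ_c = V/Q_w, so Q_w = V/θ_c = 144.2/18.1 = 7.968 m³/d.

Q_w ≈ 7.97 m³/d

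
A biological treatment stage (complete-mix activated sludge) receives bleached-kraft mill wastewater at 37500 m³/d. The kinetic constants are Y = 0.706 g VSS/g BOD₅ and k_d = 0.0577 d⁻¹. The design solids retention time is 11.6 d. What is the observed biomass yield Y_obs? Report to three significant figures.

Y_obs ≈ 0.423 g VSS/g BOD₅

The observed yield is Y_obs = Y/(1 + k_d·θ_c) = 0.706 / (1 + 0.0577 × 11.6) = 0.706 / 1.669 = 0.4229 g VSS per g BOD₅ removed.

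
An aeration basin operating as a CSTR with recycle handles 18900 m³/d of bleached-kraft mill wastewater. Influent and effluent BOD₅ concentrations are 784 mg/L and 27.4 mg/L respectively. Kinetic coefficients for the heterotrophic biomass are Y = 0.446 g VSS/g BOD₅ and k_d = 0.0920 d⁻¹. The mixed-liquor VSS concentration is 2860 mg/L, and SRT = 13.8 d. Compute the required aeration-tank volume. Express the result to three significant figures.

Rearranging the biomass balance for a CMAS with decay, V = Y·Q·ΔS·θ_c / [X·(1+k_d θ_c)] = 0.446 × 18900 × (784 − 27.4) × 13.8 / [2860 × (1 + 0.0920 × 13.8)] = 8.8×10^7 / 6491 = 13559 m³.

V ≈ 13600 m³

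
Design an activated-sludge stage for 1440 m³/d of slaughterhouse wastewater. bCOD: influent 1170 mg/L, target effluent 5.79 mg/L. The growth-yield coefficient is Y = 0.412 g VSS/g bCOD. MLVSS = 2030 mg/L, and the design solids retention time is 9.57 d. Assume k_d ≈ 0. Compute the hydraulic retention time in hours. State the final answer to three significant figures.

τ ≈ 54.3 h

V·X = Y·Q·ΔS·θ_c gives V = 0.412 × 1440 × (1170 − 5.79) × 9.57 / 2030 = 3256 m³.
τ = V/Q = 3256/1440 = 2.261 d, or 54.27 h.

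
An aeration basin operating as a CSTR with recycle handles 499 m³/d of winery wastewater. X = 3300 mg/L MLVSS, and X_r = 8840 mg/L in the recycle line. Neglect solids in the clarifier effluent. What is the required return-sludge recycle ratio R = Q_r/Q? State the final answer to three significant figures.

R ≈ 0.596

Solids balance on the clarifier gives (1+R)X = R·X_r, so R = X/(X_r − X) = 3300 / (8840 − 3300) = 0.5957.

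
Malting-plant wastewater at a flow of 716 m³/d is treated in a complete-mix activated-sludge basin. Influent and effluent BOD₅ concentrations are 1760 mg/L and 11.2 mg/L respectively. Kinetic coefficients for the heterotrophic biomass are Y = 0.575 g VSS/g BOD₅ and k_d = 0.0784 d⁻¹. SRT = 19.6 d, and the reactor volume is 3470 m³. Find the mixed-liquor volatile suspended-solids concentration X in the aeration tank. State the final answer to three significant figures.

X ≈ 1600 mg/L

Solving the biomass balance for X: X = Y Q (S₀−S) θ_c / [V (1+k_d θ_c)] = 0.575 × 716 × (1760 − 11.2) × 19.6 / [3470 × (1 + 0.0784 × 19.6)] = 1603 mg/L.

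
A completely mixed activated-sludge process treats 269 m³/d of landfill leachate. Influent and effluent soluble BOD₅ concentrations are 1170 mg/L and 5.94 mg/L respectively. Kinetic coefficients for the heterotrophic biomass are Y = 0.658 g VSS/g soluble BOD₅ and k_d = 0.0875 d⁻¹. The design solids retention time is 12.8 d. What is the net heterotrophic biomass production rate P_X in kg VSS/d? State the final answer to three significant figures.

P_X ≈ 97.2 kg VSS/d

Observed yield with endogenous decay: Y_obs = Y / (1 + k_d·θ_c) = 0.658 / (1 + 0.0875 × 12.8) = 0.658 / 2.120 = 0.3104 g VSS/g soluble BOD₅.
Substrate removed = Q·(S₀ − S) = 269 m³/d × (1170 − 5.94) g/m³ = 3.13×10^5 g/d = 313.1 kg/d.
Net biomass production P_X = Y_obs × Q·(S₀ − S) = 0.3104 × 313.1 = 97.19 kg VSS/d.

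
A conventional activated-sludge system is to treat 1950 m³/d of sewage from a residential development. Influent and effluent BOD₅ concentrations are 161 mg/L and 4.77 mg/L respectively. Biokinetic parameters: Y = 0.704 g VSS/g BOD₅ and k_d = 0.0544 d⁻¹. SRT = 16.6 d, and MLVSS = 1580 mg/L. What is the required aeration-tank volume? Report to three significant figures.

V ≈ 1180 m³

Rearranging the biomass balance for a CMAS with decay, V = Y·Q·ΔS·θ_c / [X·(1+k_d θ_c)] = 0.704 × 1950 × (161 − 4.77) × 16.6 / [1580 × (1 + 0.0544 × 16.6)] = 3.56×10^6 / 3007 = 1184 m³.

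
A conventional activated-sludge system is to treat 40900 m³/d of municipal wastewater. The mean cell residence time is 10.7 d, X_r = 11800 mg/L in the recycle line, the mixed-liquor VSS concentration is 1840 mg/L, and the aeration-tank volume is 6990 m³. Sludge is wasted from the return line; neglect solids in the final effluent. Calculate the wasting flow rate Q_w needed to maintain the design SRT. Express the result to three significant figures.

θ_c = V·X/(Q_w·X_r) when wasting from the recycle, so Q_w = V·X/(θ_c·X_r) = 6990 × 1840 / (10.7 × 11800) = 101.9 m³/d.

Q_w ≈ 102 m³/d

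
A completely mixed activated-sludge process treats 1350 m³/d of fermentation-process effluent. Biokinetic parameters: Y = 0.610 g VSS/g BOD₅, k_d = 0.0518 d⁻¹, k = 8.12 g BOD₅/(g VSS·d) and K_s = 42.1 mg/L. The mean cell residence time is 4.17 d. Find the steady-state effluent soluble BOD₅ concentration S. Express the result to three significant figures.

For a completely mixed reactor with recycle the Lawrence–McCarty relation gives S = K_s·(1 + k_d·θ_c) / [θ_c·(Y·k − k_d) − 1] = 42.1 × (1 + 0.0518 × 4.17) / [4.17 × (0.610 × 8.12 − 0.0518) − 1] = 51.19 / 19.44 = 2.634 mg/L.

S ≈ 2.63 mg/L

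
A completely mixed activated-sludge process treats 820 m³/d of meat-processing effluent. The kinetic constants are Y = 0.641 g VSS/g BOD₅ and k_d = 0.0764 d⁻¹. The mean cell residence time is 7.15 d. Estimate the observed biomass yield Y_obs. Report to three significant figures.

Y_obs = Y / (1 + k_d θ_c) = 0.641 / (1 + 0.0764 × 7.15) = 0.641 / 1.546 = 0.4145.

Y_obs ≈ 0.415 g VSS/g BOD₅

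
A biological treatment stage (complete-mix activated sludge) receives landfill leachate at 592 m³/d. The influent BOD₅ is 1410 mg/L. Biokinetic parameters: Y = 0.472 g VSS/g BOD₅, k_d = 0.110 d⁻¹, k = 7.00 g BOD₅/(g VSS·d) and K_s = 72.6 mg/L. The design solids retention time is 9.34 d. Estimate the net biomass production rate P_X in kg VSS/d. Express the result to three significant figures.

From the Monod/SRT balance for a CMAS, S = K_s·(1+k_d θ_c)/[θ_c·(Y k − k_d) − 1] = 72.6 × (1 + 0.110 × 9.34) / [9.34 × (0.472 × 7.00 − 0.110) − 1] = 147.2 / 28.83 = 5.105 mg/L.
The observed yield is Y_obs = Y/(1 + k_d·θ_c) = 0.472 / (1 + 0.110 × 9.34) = 0.472 / 2.027 = 0.2328 g VSS per g BOD₅ removed.
Mass of BOD₅ removed per day: Q(S₀ − S) = 592 × 1405 g/m³ = 831.7 kg/d.
Net biomass production P_X = Y_obs × Q·(S₀ − S) = 0.2328 × 831.7 = 193.6 kg VSS/d.

P_X ≈ 194 kg VSS/d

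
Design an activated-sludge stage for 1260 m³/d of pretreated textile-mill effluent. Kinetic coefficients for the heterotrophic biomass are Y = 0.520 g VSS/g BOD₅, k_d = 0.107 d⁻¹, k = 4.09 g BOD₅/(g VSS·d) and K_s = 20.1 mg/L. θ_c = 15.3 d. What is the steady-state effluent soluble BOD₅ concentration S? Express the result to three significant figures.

For a completely mixed reactor with recycle the Lawrence–McCarty relation gives S = K_s·(1 + k_d·θ_c) / [θ_c·(Y·k − k_d) − 1] = 20.1 × (1 + 0.107 × 15.3) / [15.3 × (0.520 × 4.09 − 0.107) − 1] = 53.01 / 29.90 = 1.773 mg/L.

S ≈ 1.77 mg/L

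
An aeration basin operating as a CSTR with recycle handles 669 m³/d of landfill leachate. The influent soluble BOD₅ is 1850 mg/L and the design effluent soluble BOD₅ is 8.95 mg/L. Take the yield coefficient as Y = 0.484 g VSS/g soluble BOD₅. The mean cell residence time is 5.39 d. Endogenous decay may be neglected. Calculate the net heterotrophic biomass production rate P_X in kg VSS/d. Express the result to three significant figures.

With endogenous decay neglected, the observed yield equals the true yield: Y_obs = Y = 0.484 g VSS/g soluble BOD₅.
Mass of soluble BOD₅ removed per day: Q(S₀ − S) = 669 × 1841 g/m³ = 1232 kg/d.
Net biomass production P_X = Y_obs × Q·(S₀ − S) = 0.4840 × 1232 = 596.1 kg VSS/d.

P_X ≈ 596 kg VSS/d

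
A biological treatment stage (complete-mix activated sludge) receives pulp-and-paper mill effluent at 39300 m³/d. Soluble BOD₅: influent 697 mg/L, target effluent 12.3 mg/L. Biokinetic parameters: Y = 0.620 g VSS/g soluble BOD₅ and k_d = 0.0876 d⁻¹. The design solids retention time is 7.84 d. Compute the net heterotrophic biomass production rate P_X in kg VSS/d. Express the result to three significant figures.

The observed yield is Y_obs = Y/(1 + k_d·θ_c) = 0.620 / (1 + 0.0876 × 7.84) = 0.620 / 1.687 = 0.3676 g VSS per g soluble BOD₅ removed.
Substrate removed = Q·(S₀ − S) = 39300 m³/d × (697 − 12.3) g/m³ = 2.69×10^7 g/d = 26909 kg/d.
So the net sludge growth is P_X = 0.3676 × 26909 = 9891 kg VSS/d.

P_X ≈ 9890 kg VSS/d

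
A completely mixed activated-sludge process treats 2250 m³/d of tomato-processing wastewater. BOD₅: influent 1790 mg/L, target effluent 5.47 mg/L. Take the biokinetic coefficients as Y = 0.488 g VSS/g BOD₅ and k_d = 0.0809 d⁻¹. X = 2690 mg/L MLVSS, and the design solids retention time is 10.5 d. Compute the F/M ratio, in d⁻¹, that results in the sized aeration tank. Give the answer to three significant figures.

F/M ≈ 0.362 d⁻¹

Rearranging the biomass balance for a CMAS with decay, V = Y·Q·ΔS·θ_c / [X·(1+k_d θ_c)] = 0.488 × 2250 × (1790 − 5.47) × 10.5 / [2690 × (1 + 0.0809 × 10.5)] = 2.06×10^7 / 4975 = 4135 m³.
F/M = applied load / biomass = Q·S₀/(V·X) = 2250 × 1790 / (4135 × 2690) = 0.3620 d⁻¹.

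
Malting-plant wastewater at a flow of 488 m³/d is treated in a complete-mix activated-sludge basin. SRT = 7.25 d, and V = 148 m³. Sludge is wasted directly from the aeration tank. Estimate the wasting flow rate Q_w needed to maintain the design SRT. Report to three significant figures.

Q_w ≈ 20.4 m³/d

For wasting at MLVSS concentration, Q_w = V/θ_c = 148.0/7.25 = 20.41 m³/d.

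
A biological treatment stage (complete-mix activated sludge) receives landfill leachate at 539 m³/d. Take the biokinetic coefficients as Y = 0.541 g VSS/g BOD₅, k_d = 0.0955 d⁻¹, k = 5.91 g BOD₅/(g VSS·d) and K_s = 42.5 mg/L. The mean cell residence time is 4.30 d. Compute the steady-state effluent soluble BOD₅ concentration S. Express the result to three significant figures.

S ≈ 4.86 mg/L

Effluent substrate depends only on kinetics and SRT: S = K_s(1 + k_d θ_c) / [θ_c(Yk − k_d) − 1] = 42.5 × (1 + 0.0955 × 4.30) / [4.30 × (0.541 × 5.91 − 0.0955) − 1] = 59.95 / 12.34 = 4.859 mg/L.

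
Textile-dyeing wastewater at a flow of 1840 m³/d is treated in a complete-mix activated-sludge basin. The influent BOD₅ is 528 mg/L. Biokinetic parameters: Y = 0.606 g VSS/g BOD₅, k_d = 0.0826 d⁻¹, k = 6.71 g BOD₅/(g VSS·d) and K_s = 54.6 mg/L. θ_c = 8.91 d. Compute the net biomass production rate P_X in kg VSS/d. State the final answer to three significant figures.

P_X ≈ 337 kg VSS/d

For a completely mixed reactor with recycle the Lawrence–McCarty relation gives S = K_s·(1 + k_d·θ_c) / [θ_c·(Y·k − k_d) − 1] = 54.6 × (1 + 0.0826 × 8.91) / [8.91 × (0.606 × 6.71 − 0.0826) − 1] = 94.78 / 34.49 = 2.748 mg/L.
Correct the yield for decay: Y_obs = Y/(1 + k_d θ_c) = 0.606 / (1 + 0.0826 × 8.91) = 0.606 / 1.736 = 0.3491.
Mass of BOD₅ removed per day: Q(S₀ − S) = 1840 × 525.2 g/m³ = 966.5 kg/d.
Biomass produced: P_X = Y_obs·Q·ΔS = 0.3491 × 966.5 ≈ 337.4 kg VSS/d.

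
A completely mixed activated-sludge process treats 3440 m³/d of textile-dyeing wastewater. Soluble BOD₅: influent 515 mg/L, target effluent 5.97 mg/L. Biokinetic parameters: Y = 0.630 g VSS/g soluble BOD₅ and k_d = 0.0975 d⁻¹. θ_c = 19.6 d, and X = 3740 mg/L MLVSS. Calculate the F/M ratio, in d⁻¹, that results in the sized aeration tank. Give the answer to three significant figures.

Steady-state biomass mass balance: V·X·(1 + k_d·θ_c) = Y·Q·(S₀ − S)·θ_c, so V = 0.630 × 3440 × (515 − 5.97) × 19.6 / [3740 × (1 + 0.0975 × 19.6)] = 2.16×10^7 / 10887 = 1986 m³.
F/M = applied load / biomass = Q·S₀/(V·X) = 3440 × 515 / (1986 × 3740) = 0.2385 d⁻¹.

F/M ≈ 0.239 d⁻¹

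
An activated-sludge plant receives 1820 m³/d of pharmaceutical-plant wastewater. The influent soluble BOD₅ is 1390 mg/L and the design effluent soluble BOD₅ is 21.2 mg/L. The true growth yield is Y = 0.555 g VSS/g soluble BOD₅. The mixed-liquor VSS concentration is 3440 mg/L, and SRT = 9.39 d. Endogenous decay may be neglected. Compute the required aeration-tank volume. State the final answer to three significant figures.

V ≈ 3770 m³

With k_d = 0 the design equation reduces to V = Y Q (S₀−S) θ_c / X = 0.555 × 1820 × (1390 − 21.2) × 9.39 / 3440 = 3774 m³.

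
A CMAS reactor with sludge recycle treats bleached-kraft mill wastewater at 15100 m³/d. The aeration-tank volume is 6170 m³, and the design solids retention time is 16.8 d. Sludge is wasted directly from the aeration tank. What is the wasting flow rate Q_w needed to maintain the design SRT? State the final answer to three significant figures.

Q_w ≈ 367 m³/d

Wasting from the aeration tank: Q_w = V / θ_c = 6170 / 16.8 = 367.3 m³/d.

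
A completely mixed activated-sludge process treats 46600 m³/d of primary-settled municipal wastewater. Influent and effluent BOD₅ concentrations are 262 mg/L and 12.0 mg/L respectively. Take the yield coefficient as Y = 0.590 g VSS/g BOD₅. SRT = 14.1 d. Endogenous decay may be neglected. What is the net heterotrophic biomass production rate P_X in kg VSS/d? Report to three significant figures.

Since k_d ≈ 0, Y_obs = Y = 0.590 g VSS/g BOD₅.
ΔS = 262 − 12.0 = 250.0 mg/L, so the substrate removal rate is 46600 × 250.0/1000 = 11650 kg BOD₅/d.
Net biomass production P_X = Y_obs × Q·(S₀ − S) = 0.5900 × 11650 = 6874 kg VSS/d.

P_X ≈ 6870 kg VSS/d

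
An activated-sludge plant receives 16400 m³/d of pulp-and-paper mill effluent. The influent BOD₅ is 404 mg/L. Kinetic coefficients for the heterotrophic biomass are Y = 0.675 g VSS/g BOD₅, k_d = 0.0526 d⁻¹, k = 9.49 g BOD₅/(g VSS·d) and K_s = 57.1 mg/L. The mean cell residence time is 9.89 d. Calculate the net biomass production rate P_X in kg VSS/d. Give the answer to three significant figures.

P_X ≈ 2930 kg VSS/d

From the Monod/SRT balance for a CMAS, S = K_s·(1+k_d θ_c)/[θ_c·(Y k − k_d) − 1] = 57.1 × (1 + 0.0526 × 9.89) / [9.89 × (0.675 × 9.49 − 0.0526) − 1] = 86.80 / 61.83 = 1.404 mg/L.
Correct the yield for decay: Y_obs = Y/(1 + k_d θ_c) = 0.675 / (1 + 0.0526 × 9.89) = 0.675 / 1.520 = 0.4440.
Q·(S₀ − S) = 16400 × (404 − 1.40) × 10⁻³ = 6603 kg/d removed.
P_X = Y_obs · Q(S₀ − S) = 0.4440 × 6603 = 2932 kg VSS/d.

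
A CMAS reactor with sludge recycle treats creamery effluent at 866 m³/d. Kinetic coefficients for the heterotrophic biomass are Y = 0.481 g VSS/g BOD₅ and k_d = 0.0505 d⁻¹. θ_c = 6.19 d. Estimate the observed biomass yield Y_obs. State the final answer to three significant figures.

Observed yield with endogenous decay: Y_obs = Y / (1 + k_d·θ_c) = 0.481 / (1 + 0.0505 × 6.19) = 0.481 / 1.313 = 0.3664 g VSS/g BOD₅.

Y_obs ≈ 0.366 g VSS/g BOD₅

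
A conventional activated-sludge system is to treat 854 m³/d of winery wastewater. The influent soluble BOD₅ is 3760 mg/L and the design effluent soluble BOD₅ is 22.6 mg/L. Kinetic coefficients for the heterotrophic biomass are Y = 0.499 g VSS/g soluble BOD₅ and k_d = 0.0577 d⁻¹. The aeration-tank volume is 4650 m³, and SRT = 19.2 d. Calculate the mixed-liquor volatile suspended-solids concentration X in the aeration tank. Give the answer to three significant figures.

Solving the biomass balance for X: X = Y Q (S₀−S) θ_c / [V (1+k_d θ_c)] = 0.499 × 854 × (3760 − 22.6) × 19.2 / [4650 × (1 + 0.0577 × 19.2)] = 3120 mg/L.

X ≈ 3120 mg/L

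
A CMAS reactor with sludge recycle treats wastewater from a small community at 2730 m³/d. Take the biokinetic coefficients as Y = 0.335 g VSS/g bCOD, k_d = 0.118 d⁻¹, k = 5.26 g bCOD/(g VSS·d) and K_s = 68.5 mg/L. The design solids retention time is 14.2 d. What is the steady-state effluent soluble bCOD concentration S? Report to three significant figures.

Effluent substrate depends only on kinetics and SRT: S = K_s(1 + k_d θ_c) / [θ_c(Yk − k_d) − 1] = 68.5 × (1 + 0.118 × 14.2) / [14.2 × (0.335 × 5.26 − 0.118) − 1] = 183.3 / 22.35 = 8.202 mg/L.

S ≈ 8.20 mg/L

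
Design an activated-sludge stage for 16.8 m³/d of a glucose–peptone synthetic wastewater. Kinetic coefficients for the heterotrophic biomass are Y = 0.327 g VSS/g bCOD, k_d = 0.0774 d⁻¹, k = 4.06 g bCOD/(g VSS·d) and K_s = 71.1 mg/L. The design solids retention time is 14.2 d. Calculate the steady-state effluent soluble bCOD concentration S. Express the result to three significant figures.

From the Monod/SRT balance for a CMAS, S = K_s·(1+k_d θ_c)/[θ_c·(Y k − k_d) − 1] = 71.1 × (1 + 0.0774 × 14.2) / [14.2 × (0.327 × 4.06 − 0.0774) − 1] = 149.2 / 16.75 = 8.908 mg/L.

S ≈ 8.91 mg/L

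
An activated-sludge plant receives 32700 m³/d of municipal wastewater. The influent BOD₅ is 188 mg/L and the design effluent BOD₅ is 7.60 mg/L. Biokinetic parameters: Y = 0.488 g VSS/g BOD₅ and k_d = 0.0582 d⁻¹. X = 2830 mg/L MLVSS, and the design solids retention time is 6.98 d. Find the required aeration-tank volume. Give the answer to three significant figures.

V ≈ 5050 m³

Rearranging the biomass balance for a CMAS with decay, V = Y·Q·ΔS·θ_c / [X·(1+k_d θ_c)] = 0.488 × 32700 × (188 − 7.60) × 6.98 / [2830 × (1 + 0.0582 × 6.98)] = 2.01×10^7 / 3980 = 5049 m³.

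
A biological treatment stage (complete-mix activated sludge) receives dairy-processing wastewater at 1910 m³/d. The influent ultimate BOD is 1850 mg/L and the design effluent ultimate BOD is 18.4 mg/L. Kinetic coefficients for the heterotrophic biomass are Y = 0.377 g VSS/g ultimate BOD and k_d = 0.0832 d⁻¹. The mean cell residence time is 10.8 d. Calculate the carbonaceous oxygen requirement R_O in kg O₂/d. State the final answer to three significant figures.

Correct the yield for decay: Y_obs = Y/(1 + k_d θ_c) = 0.377 / (1 + 0.0832 × 10.8) = 0.377 / 1.899 = 0.1986.
Substrate removed = Q·(S₀ − S) = 1910 m³/d × (1850 − 18.4) g/m³ = 3.5×10^6 g/d = 3498 kg/d.
Biomass synthesised: P_X = Y_obs × 3498 = 694.7 kg VSS/d.
R_O = Q·ΔS − 1.42 P_X = 3498 − 986.4 = 2512 kg O₂/d.

R_O ≈ 2510 kg O₂/d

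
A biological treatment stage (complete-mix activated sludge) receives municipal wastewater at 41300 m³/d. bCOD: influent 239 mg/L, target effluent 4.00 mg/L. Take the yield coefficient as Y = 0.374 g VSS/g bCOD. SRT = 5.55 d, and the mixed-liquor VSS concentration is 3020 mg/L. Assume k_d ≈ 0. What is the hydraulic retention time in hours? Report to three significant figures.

V·X = Y·Q·ΔS·θ_c gives V = 0.374 × 41300 × (239 − 4.00) × 5.55 / 3020 = 6671 m³.
Hydraulic retention time τ = V/Q = 6671 / 41300 = 0.1615 d = 3.876 h.

τ ≈ 3.88 h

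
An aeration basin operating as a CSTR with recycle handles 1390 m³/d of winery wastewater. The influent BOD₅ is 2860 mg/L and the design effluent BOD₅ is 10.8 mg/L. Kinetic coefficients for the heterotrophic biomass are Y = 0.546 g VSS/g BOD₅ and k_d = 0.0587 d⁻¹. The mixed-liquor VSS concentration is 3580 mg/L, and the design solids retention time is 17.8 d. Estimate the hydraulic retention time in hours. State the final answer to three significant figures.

τ ≈ 90.8 h

From the SRT design equation V = Y Q (S₀−S) θ_c / [X (1 + k_d θ_c)] = 0.546 × 1390 × (2860 − 10.8) × 17.8 / [3580 × (1 + 0.0587 × 17.8)] = 3.85×10^7 / 7321 = 5258 m³.
Hydraulic retention time τ = V/Q = 5258 / 1390 = 3.783 d = 90.78 h.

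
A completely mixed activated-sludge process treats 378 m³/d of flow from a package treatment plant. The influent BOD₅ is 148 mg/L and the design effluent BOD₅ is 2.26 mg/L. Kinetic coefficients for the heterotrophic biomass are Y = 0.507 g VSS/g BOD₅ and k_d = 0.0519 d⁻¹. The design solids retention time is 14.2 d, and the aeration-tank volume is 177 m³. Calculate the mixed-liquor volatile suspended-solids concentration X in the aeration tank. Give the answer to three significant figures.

Solving the biomass balance for X: X = Y Q (S₀−S) θ_c / [V (1+k_d θ_c)] = 0.507 × 378 × (148 − 2.26) × 14.2 / [177 × (1 + 0.0519 × 14.2)] = 1290 mg/L.

X ≈ 1290 mg/L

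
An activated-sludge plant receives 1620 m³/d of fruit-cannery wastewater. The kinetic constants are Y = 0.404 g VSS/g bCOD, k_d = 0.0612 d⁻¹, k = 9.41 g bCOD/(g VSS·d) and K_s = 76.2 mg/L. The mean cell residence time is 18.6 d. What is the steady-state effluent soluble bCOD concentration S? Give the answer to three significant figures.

S ≈ 2.38 mg/L

From the Monod/SRT balance for a CMAS, S = K_s·(1+k_d θ_c)/[θ_c·(Y k − k_d) − 1] = 76.2 × (1 + 0.0612 × 18.6) / [18.6 × (0.404 × 9.41 − 0.0612) − 1] = 162.9 / 68.57 = 2.376 mg/L.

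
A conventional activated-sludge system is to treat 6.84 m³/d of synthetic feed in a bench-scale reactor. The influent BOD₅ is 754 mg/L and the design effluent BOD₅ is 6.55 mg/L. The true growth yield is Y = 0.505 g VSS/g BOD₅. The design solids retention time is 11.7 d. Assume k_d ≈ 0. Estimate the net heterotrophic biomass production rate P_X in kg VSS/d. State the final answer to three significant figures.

P_X ≈ 2.58 kg VSS/d

With endogenous decay neglected, the observed yield equals the true yield: Y_obs = Y = 0.505 g VSS/g BOD₅.
ΔS = 754 − 6.55 = 747.5 mg/L, so the substrate removal rate is 6.84 × 747.5/1000 = 5.113 kg BOD₅/d.
Biomass produced: P_X = Y_obs·Q·ΔS = 0.5050 × 5.113 ≈ 2.582 kg VSS/d.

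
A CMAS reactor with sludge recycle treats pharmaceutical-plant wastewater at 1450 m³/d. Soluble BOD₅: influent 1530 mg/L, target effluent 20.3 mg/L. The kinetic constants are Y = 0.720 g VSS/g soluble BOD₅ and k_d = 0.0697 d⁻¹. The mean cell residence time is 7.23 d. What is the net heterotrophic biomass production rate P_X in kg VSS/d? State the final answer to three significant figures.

P_X ≈ 1050 kg VSS/d

The observed yield is Y_obs = Y/(1 + k_d·θ_c) = 0.720 / (1 + 0.0697 × 7.23) = 0.720 / 1.504 = 0.4787 g VSS per g soluble BOD₅ removed.
Mass of soluble BOD₅ removed per day: Q(S₀ − S) = 1450 × 1510 g/m³ = 2189 kg/d.
Net biomass production P_X = Y_obs × Q·(S₀ − S) = 0.4787 × 2189 = 1048 kg VSS/d.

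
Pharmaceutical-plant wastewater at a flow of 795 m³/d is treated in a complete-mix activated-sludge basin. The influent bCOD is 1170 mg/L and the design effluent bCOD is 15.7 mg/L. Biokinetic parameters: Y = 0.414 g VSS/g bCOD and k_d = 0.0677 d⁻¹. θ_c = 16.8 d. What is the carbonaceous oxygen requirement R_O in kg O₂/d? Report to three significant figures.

The observed yield is Y_obs = Y/(1 + k_d·θ_c) = 0.414 / (1 + 0.0677 × 16.8) = 0.414 / 2.137 = 0.1937 g VSS per g bCOD removed.
Q·(S₀ − S) = 795 × (1170 − 15.7) × 10⁻³ = 917.7 kg/d removed.
P_X = Y_obs·Q·(S₀ − S) = 0.1937 × 917.7 = 177.7 kg VSS/d.
R_O = Q·(S₀ − S) − 1.42·P_X = 917.7 − 1.42 × 177.7 = 665.3 kg O₂/d.

R_O ≈ 665 kg O₂/d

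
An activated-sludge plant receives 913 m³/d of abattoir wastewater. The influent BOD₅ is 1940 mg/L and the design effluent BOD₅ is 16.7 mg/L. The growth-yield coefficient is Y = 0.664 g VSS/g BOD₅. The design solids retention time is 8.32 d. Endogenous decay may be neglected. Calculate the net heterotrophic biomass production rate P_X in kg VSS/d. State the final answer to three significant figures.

P_X ≈ 1170 kg VSS/d

Since k_d ≈ 0, Y_obs = Y = 0.664 g VSS/g BOD₅.
Substrate removed = Q·(S₀ − S) = 913 m³/d × (1940 − 16.7) g/m³ = 1.76×10^6 g/d = 1756 kg/d.
Biomass produced: P_X = Y_obs·Q·ΔS = 0.6640 × 1756 ≈ 1166 kg VSS/d.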